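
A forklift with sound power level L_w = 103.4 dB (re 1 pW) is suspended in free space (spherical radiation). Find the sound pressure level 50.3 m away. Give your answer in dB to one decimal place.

58.4 dB

The power spreads over a sphere of area 4π·r², so L_p = L_w − 10·log₁₀(4π·r²).
4π·r² = 3.179e+04 m², 10·log₁₀ of that is 45.023 dB.
L_p = 103.4 − 45.023 = 58.38 dB.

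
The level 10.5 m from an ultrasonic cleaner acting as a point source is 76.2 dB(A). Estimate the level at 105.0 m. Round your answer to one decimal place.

56.2 dB(A)

Point-source attenuation: ΔL = 20·log₁₀(r₂/r₁) = 20·log₁₀(105.0/10.5) = 20.000 dB.
L₂ = 76.2 − 20·log₁₀(105.0/10.5) = 76.2 − 20.000 = 56.20 dB(A).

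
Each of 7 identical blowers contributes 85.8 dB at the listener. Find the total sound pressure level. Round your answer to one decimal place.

N identical incoherent sources raise the level by 10·log₁₀ N.
L_total = 85.8 + 10·log₁₀(7) = 85.8 + 8.451 = 94.25 dB.

94.3 dB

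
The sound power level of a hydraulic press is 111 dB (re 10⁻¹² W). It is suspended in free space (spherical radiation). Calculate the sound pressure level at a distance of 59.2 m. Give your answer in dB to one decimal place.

L_p = L_w − 10·log₁₀(4π·r²) with r = 59.2 m.
4π·r² = 4.404e+04 m², 10·log₁₀ of that is 46.439 dB.
L_p = 111 − 46.439 = 64.56 dB.

64.6 dB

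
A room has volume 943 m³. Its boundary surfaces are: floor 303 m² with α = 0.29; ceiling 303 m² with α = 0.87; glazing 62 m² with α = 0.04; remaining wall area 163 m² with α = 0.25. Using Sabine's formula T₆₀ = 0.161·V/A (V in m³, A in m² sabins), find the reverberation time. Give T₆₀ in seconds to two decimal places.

0.38 s

A = Σ Sᵢαᵢ = 303·0.29 + 303·0.87 + 62·0.04 + 163·0.25 = 394.71 m².
T₆₀ = 0.161·V/A = 0.161·943/394.71 = 0.385 s.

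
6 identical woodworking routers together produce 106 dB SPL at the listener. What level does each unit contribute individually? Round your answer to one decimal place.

98.2 dB SPL

6 equal contributions raise the level by 10·log₁₀ 6 = 7.782 dB, so each unit alone gives 106 − 7.782.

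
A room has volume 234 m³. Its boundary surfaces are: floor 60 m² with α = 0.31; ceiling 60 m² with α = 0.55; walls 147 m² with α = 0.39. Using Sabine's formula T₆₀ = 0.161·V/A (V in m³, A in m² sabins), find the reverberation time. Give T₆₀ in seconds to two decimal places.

0.35 s

Summing Sᵢαᵢ: 60·0.31 + 60·0.55 + 147·0.39 = 108.93 m².
T₆₀ = 0.161 × 234 / 108.93 = 0.346 s.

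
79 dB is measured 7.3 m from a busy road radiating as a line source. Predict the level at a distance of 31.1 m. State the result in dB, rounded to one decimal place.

Line-source attenuation: ΔL = 10·log₁₀(r₂/r₁) = 10·log₁₀(31.1/7.3) = 6.294 dB.
L₂ = 79 − 10·log₁₀(31.1/7.3) = 79 − 6.294 = 72.71 dB.

72.7 dB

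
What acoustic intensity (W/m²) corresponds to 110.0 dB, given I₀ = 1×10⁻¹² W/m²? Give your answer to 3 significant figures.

0.100 W/m²

L = 10·log₁₀(I/I₀) ⇒ I = I₀·10^(L/10) = 10⁻¹² × 10^11.00.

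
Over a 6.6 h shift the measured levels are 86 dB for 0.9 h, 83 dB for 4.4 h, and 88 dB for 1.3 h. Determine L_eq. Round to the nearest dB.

85 dB

L_eq = 10·log₁₀[(1/T)·Σ tᵢ·10^(Lᵢ/10)] with T = 6.6 h.
Σ tᵢ·10^(Lᵢ/10) = 0.9·10^(86/10) + 4.4·10^(83/10) + 1.3·10^(88/10) = 2.056e+09.
L_eq = 10·log₁₀(2.056e+09/6.6) = 84.94 dB.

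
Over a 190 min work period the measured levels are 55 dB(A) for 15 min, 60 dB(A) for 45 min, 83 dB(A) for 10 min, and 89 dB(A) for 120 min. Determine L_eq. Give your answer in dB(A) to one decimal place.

Weight each interval's intensity by its duration and average over T = 190 min:
Σ tᵢ·10^(Lᵢ/10) = 15·10^(55/10) + 45·10^(60/10) + 10·10^(83/10) + 120·10^(89/10) = 9.736e+10.
L_eq = 10·log₁₀(9.736e+10/190) = 87.10 dB(A).

87.1 dB(A)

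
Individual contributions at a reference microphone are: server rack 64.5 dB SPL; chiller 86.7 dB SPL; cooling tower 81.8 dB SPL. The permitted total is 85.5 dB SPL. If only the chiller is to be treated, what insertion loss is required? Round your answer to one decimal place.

Everything except the chiller sums to 10^(64.5/10) + 10^(81.8/10) = 1.542e+08 in linear terms, 81.88 dB SPL.
To meet 85.5 dB SPL overall, the treated chiller may contribute at most 10^(85.5/10) − 1.542e+08 = 2.006e+08, i.e. 83.02 dB SPL.
Required insertion loss = 86.7 − 83.02 = 3.68 dB.

3.7 dB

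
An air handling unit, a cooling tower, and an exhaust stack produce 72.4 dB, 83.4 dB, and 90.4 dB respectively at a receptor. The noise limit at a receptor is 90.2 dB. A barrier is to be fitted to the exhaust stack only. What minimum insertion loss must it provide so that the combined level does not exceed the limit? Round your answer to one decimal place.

Everything except the exhaust stack sums to 10^(72.4/10) + 10^(83.4/10) = 2.362e+08 in linear terms, 83.73 dB.
To meet 90.2 dB overall, the treated exhaust stack may contribute at most 10^(90.2/10) − 2.362e+08 = 8.110e+08, i.e. 89.09 dB.
So the exhaust stack must be reduced from 90.4 to 89.09 dB: IL = 1.31 dB.

1.3 dB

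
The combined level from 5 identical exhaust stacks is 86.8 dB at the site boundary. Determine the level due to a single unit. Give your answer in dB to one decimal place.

For N identical incoherent sources L_total = L₁ + 10·log₁₀ N, so L₁ = 86.8 − 10·log₁₀(5) = 86.8 − 6.990.

79.8 dB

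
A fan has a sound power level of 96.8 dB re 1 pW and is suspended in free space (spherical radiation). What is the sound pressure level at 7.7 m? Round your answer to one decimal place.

Free-field spherical radiation: L_p = L_w − 10·log₁₀(4π·r²), r = 7.7 m.
4π·r² = 745.1 m², 10·log₁₀ of that is 28.722 dB.
L_p = 96.8 − 28.722 = 68.08 dB.

68.1 dB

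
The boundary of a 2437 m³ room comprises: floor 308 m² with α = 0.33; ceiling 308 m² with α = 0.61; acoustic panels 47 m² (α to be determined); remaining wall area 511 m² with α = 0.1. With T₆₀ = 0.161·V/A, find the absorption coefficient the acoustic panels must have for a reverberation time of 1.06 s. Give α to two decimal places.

From T₆₀ = 0.161·V/A, the target T₆₀ = 1.06 s needs A = 0.161·2437/1.06 = 370.15 m².
Absorption from the other surfaces = 308·0.33 + 308·0.61 + 511·0.1 = 340.62 m², so the acoustic panels must supply 29.53 m² over 47 m².
α = 29.53/47 = 0.628.

0.63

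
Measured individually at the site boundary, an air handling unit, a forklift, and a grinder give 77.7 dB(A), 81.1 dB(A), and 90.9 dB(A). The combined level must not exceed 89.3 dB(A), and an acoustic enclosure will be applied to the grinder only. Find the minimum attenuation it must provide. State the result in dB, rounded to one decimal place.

2.7 dB

Everything except the grinder sums to 10^(77.7/10) + 10^(81.1/10) = 1.877e+08 in linear terms, 82.73 dB(A).
The limit corresponds to 10^(89.3/10) = 8.511e+08; subtracting the fixed part leaves 6.634e+08 for the grinder, i.e. 88.22 dB(A).
Required insertion loss = 90.9 − 88.22 = 2.68 dB.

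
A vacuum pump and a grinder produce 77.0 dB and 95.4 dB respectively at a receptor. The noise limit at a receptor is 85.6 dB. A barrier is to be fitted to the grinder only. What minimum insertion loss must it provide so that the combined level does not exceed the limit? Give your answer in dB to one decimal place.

10.4 dB

Fixed contribution from the other source: Σ 10^(L/10) = 10^(77.0/10) = 5.012e+07 (77.00 dB).
To meet 85.6 dB overall, the treated grinder may contribute at most 10^(85.6/10) − 5.012e+07 = 3.130e+08, i.e. 84.95 dB.
Required insertion loss = 95.4 − 84.95 = 10.45 dB.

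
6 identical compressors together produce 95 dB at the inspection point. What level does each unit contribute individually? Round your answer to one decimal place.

6 equal contributions raise the level by 10·log₁₀ 6 = 7.782 dB, so each unit alone gives 95 − 7.782.

87.2 dB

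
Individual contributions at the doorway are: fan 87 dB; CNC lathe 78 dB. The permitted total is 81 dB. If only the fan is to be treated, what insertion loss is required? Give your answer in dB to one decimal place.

9.0 dB

Fixed contribution from the other source: Σ 10^(L/10) = 10^(78/10) = 6.310e+07 (78.00 dB).
To meet 81 dB overall, the treated fan may contribute at most 10^(81/10) − 6.310e+07 = 6.280e+07, i.e. 77.98 dB.
So the fan must be reduced from 87 to 77.98 dB: IL = 9.02 dB.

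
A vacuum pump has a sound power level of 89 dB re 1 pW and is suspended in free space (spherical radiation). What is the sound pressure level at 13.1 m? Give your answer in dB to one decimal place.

55.7 dB

L_p = L_w − 10·log₁₀(4π·r²) with r = 13.1 m.
4π·r² = 2157 m², 10·log₁₀ of that is 33.338 dB.
L_p = 89 − 33.338 = 55.66 dB.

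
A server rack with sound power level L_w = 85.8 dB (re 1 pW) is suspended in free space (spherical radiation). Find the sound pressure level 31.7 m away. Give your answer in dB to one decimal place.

The power spreads over a sphere of area 4π·r², so L_p = L_w − 10·log₁₀(4π·r²).
4π·r² = 1.263e+04 m², 10·log₁₀ of that is 41.013 dB.
L_p = 85.8 − 41.013 = 44.79 dB.

44.8 dB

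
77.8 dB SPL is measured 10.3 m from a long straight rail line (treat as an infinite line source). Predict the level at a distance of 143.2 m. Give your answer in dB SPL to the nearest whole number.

66 dB SPL

For a line source, L₂ = L₁ − 10·log₁₀(r₂/r₁).
L₂ = 77.8 − 10·log₁₀(143.2/10.3) = 77.8 − 11.431 = 66.37 dB SPL.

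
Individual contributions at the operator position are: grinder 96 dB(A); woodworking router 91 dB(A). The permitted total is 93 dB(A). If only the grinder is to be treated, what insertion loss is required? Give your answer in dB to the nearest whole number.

7 dB

The untreated sources together contribute 10^(91/10) = 1.259e+09, i.e. 91.00 dB(A).
The limit corresponds to 10^(93/10) = 1.995e+09; subtracting the fixed part leaves 7.363e+08 for the grinder, i.e. 88.67 dB(A).
So the grinder must be reduced from 96 to 88.67 dB(A): IL = 7.33 dB.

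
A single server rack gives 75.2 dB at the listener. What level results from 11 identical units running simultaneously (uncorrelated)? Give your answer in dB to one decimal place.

L_total = L₁ + 10·log₁₀ N for N identical incoherent sources.
L_total = 75.2 + 10·log₁₀(11) = 75.2 + 10.414 = 85.61 dB.

85.6 dB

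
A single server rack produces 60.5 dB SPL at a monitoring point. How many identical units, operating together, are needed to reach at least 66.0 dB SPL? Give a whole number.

4

The shortfall is 66.0 − 60.5 = 5.5 dB, and N units add 10·log₁₀ N, so need 10·log₁₀ N ≥ 5.5.
N ≥ 10^(5.5/10) = 3.548, so N = 4.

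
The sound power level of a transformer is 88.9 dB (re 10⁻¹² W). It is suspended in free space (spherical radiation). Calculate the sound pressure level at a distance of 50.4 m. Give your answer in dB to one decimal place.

43.9 dB

The power spreads over a sphere of area 4π·r², so L_p = L_w − 10·log₁₀(4π·r²).
4π·r² = 3.192e+04 m², 10·log₁₀ of that is 45.041 dB.
L_p = 88.9 − 45.041 = 43.86 dB.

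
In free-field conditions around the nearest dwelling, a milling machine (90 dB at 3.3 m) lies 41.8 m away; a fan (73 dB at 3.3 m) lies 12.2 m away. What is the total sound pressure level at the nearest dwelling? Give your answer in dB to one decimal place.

First find each source's level at the receiver (point-source: −20·log₁₀(r/r_ref)), then combine on an intensity basis.
milling machine: 90 − 20·log₁₀(41.8/3.3) = 90 − 22.05 = 67.95 dB.
fan: 73 − 20·log₁₀(12.2/3.3) = 73 − 11.36 = 61.64 dB.
Σ 10^(L/10) = 7.693e+06 → L_total = 10·log₁₀(7.693e+06) = 68.86 dB.

68.9 dB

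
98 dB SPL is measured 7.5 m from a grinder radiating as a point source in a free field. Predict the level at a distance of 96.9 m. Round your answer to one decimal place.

Spherical spreading from a point source gives a 20·log₁₀(r₂/r₁) drop.
L₂ = 98 − 20·log₁₀(96.9/7.5) = 98 − 22.225 = 75.77 dB SPL.

75.8 dB SPL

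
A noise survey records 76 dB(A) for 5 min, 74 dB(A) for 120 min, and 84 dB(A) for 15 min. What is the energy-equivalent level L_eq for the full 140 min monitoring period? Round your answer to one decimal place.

The energy average is taken in the linear domain: L_eq = 10·log₁₀[(Σ tᵢ·10^(Lᵢ/10))/T], T = 140 min.
Σ tᵢ·10^(Lᵢ/10) = 5·10^(76/10) + 120·10^(74/10) + 15·10^(84/10) = 6.981e+09.
L_eq = 10·log₁₀(6.981e+09/140) = 76.98 dB(A).

77.0 dB(A)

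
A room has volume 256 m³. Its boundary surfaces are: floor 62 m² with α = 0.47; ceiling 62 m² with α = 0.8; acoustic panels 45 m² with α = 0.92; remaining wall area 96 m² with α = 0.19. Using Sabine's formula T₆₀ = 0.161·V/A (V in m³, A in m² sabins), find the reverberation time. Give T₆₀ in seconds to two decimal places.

Total absorption A = 62·0.47 + 62·0.8 + 45·0.92 + 96·0.19 = 138.38 m² sabins.
T₆₀ = 0.161·V/A = 0.161·256/138.38 = 0.298 s.

0.30 s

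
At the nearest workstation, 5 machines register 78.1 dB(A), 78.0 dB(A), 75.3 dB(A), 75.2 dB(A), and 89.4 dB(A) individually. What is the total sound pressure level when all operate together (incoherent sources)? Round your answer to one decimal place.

90.3 dB(A)

Incoherent sources combine by intensity addition: L_total = 10·log₁₀(Σ 10^(L_i/10)).
Σ 10^(L/10) = 10^(78.1/10) + 10^(78.0/10) + 10^(75.3/10) + 10^(75.2/10) + 10^(89.4/10) = 1.066e+09.
L_total = 10·log₁₀(1.066e+09) = 90.28 dB(A).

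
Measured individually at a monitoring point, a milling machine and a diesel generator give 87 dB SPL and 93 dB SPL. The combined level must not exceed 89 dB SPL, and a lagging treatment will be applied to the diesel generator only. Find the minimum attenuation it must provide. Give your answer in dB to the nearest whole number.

The untreated sources together contribute 10^(87/10) = 5.012e+08, i.e. 87.00 dB SPL.
The limit corresponds to 10^(89/10) = 7.943e+08; subtracting the fixed part leaves 2.931e+08 for the diesel generator, i.e. 84.67 dB SPL.
Required insertion loss = 93 − 84.67 = 8.33 dB.

8 dB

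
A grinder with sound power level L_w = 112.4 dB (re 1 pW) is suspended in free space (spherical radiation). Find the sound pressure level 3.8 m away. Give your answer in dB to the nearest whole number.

90 dB

The power spreads over a sphere of area 4π·r², so L_p = L_w − 10·log₁₀(4π·r²).
4π·r² = 181.5 m², 10·log₁₀ of that is 22.588 dB.
L_p = 112.4 − 22.588 = 89.81 dB.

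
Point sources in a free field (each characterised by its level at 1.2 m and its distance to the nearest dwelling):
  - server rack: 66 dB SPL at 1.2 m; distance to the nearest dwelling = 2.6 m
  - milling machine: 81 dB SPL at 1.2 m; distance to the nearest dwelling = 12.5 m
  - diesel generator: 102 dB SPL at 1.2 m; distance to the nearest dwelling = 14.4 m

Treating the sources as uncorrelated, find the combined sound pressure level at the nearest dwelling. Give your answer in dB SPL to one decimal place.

First find each source's level at the receiver (point-source: −20·log₁₀(r/r_ref)), then combine on an intensity basis.
server rack: 66 − 20·log₁₀(2.6/1.2) = 66 − 6.72 = 59.28 dB SPL.
milling machine: 81 − 20·log₁₀(12.5/1.2) = 81 − 20.35 = 60.65 dB SPL.
diesel generator: 102 − 20·log₁₀(14.4/1.2) = 102 − 21.58 = 80.42 dB SPL.
Σ 10^(L/10) = 1.121e+08 → L_total = 10·log₁₀(1.121e+08) = 80.49 dB SPL.

80.5 dB SPL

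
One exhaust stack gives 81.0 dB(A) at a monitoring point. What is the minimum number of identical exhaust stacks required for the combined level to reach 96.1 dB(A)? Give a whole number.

The shortfall is 96.1 − 81.0 = 15.1 dB, and N units add 10·log₁₀ N, so need 10·log₁₀ N ≥ 15.1.
N ≥ 10^(15.1/10) = 32.359, so N = 33.

33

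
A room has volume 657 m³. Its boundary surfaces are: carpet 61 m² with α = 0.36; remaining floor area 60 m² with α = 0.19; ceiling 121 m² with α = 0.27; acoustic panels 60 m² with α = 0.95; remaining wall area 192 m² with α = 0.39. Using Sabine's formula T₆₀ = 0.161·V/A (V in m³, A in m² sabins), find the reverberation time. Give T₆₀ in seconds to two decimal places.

Total absorption A = 61·0.36 + 60·0.19 + 121·0.27 + 60·0.95 + 192·0.39 = 197.91 m² sabins.
T₆₀ = 0.161 × 657 / 197.91 = 0.534 s.

0.53 s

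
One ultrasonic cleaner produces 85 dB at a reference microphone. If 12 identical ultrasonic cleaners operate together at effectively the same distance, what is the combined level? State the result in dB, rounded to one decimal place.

L_total = L₁ + 10·log₁₀ N for N identical incoherent sources.
L_total = 85 + 10·log₁₀(12) = 85 + 10.792 = 95.79 dB.

95.8 dB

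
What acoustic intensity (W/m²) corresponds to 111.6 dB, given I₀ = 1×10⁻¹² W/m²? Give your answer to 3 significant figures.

0.145 W/m²

I = I₀·10^(L/10) = 10⁻¹² × 10^(111.6/10) = 10^(-0.840).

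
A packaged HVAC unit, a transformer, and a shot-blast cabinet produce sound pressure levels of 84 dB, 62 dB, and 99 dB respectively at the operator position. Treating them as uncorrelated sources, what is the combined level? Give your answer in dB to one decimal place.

Incoherent sources combine by intensity addition: L_total = 10·log₁₀(Σ 10^(L_i/10)).
Σ 10^(L/10) = 10^(84/10) + 10^(62/10) + 10^(99/10) = 8.196e+09.
L_total = 10·log₁₀(8.196e+09) = 99.14 dB.

99.1 dB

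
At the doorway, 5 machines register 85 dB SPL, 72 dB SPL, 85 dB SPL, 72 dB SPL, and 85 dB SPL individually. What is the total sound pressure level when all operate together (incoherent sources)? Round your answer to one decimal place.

For uncorrelated sources the intensities add, so convert each level to linear form, sum, and take 10·log₁₀ of the total.
Σ 10^(L/10) = 10^(85/10) + 10^(72/10) + 10^(85/10) + 10^(72/10) + 10^(85/10) = 9.804e+08.
L_total = 10·log₁₀(9.804e+08) = 89.91 dB SPL.

89.9 dB SPL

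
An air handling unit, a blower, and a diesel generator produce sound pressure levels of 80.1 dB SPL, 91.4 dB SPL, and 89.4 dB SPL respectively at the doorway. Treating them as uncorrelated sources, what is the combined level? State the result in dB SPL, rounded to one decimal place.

Incoherent sources combine by intensity addition: L_total = 10·log₁₀(Σ 10^(L_i/10)).
Σ 10^(L/10) = 10^(80.1/10) + 10^(91.4/10) + 10^(89.4/10) = 2.354e+09.
L_total = 10·log₁₀(2.354e+09) = 93.72 dB SPL.

93.7 dB SPL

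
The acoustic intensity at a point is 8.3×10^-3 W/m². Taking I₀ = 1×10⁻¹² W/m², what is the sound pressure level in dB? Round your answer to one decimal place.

I/I₀ = 8.3×10^-3/10⁻¹² = 8.3×10^9, and L = 10·log₁₀(I/I₀).
L = 10·(0.9191 + 9) = 99.19 dB.

99.2 dB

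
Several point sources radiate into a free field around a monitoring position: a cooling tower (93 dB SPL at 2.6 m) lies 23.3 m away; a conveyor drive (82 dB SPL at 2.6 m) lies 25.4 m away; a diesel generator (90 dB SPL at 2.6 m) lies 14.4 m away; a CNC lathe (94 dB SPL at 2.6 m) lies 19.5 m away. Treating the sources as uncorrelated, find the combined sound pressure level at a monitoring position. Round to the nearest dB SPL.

Apply inverse-square spreading to bring every level to the receiver, then sum 10^(L/10).
cooling tower: 93 − 20·log₁₀(23.3/2.6) = 93 − 19.05 = 73.95 dB SPL.
conveyor drive: 82 − 20·log₁₀(25.4/2.6) = 82 − 19.80 = 62.20 dB SPL.
diesel generator: 90 − 20·log₁₀(14.4/2.6) = 90 − 14.87 = 75.13 dB SPL.
CNC lathe: 94 − 20·log₁₀(19.5/2.6) = 94 − 17.50 = 76.50 dB SPL.
Σ 10^(L/10) = 1.038e+08 → L_total = 10·log₁₀(1.038e+08) = 80.16 dB SPL.

80 dB SPL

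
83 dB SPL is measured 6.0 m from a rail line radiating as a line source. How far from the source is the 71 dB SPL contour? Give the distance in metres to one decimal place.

95.1 m

Line-source spreading drops the level by 10·log₁₀(r₂/r₁); inverting, r₂/r₁ = 10^(ΔL/10).
r₂ = 6.0·10^((83−71)/10) = 6.0·10^(12.0/10) = 95.09 m.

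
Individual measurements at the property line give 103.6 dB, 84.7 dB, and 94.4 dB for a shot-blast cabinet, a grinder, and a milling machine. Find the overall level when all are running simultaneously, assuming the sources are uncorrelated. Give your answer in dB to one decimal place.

For uncorrelated sources the intensities add, so convert each level to linear form, sum, and take 10·log₁₀ of the total.
Σ 10^(L/10) = 10^(103.6/10) + 10^(84.7/10) + 10^(94.4/10) = 2.596e+10.
L_total = 10·log₁₀(2.596e+10) = 104.14 dB.

104.1 dB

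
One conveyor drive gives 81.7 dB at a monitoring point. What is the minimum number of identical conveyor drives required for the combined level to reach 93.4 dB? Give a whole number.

15

Need L₁ + 10·log₁₀ N ≥ 93.4, i.e. log₁₀ N ≥ 1.17.
N ≥ 10^(11.7/10) = 14.791, so N = 15.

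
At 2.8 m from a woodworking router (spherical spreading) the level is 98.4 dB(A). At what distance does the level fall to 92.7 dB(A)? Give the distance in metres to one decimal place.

Point-source spreading drops the level by 20·log₁₀(r₂/r₁); inverting, r₂/r₁ = 10^(ΔL/20).
r₂ = 2.8·10^((98.4−92.7)/20) = 2.8·10^(5.7/20) = 5.40 m.

5.4 m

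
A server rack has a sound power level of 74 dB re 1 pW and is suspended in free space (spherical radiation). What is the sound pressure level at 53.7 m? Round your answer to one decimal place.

28.4 dB

L_p = L_w − 10·log₁₀(4π·r²) with r = 53.7 m.
4π·r² = 3.624e+04 m², 10·log₁₀ of that is 45.592 dB.
L_p = 74 − 45.592 = 28.41 dB.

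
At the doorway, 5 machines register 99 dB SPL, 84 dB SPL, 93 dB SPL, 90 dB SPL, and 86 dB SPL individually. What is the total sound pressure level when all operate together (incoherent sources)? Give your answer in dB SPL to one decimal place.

100.6 dB SPL

For uncorrelated sources the intensities add, so convert each level to linear form, sum, and take 10·log₁₀ of the total.
Σ 10^(L/10) = 10^(99/10) + 10^(84/10) + 10^(93/10) + 10^(90/10) + 10^(86/10) = 1.159e+10.
L_total = 10·log₁₀(1.159e+10) = 100.64 dB SPL.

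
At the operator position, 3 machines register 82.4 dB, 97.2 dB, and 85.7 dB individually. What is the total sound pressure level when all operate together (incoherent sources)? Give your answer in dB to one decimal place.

Incoherent sources combine by intensity addition: L_total = 10·log₁₀(Σ 10^(L_i/10)).
Σ 10^(L/10) = 10^(82.4/10) + 10^(97.2/10) + 10^(85.7/10) = 5.793e+09.
L_total = 10·log₁₀(5.793e+09) = 97.63 dB.

97.6 dB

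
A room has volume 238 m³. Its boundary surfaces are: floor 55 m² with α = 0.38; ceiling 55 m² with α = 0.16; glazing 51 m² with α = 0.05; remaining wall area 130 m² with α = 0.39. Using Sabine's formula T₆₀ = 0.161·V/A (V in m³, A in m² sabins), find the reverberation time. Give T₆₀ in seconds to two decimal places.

Total absorption A = 55·0.38 + 55·0.16 + 51·0.05 + 130·0.39 = 82.95 m² sabins.
T₆₀ = 0.161·V/A = 0.161·238/82.95 = 0.462 s.

0.46 s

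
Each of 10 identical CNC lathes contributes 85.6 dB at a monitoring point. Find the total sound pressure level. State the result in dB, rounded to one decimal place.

95.6 dB

L_total = L₁ + 10·log₁₀ N for N identical incoherent sources.
L_total = 85.6 + 10·log₁₀(10) = 85.6 + 10.000 = 95.60 dB.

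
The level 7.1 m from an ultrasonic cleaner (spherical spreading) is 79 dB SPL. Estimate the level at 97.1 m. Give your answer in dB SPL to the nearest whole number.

56 dB SPL

Point-source attenuation: ΔL = 20·log₁₀(r₂/r₁) = 20·log₁₀(97.1/7.1) = 22.719 dB.
L₂ = 79 − 20·log₁₀(97.1/7.1) = 79 − 22.719 = 56.28 dB SPL.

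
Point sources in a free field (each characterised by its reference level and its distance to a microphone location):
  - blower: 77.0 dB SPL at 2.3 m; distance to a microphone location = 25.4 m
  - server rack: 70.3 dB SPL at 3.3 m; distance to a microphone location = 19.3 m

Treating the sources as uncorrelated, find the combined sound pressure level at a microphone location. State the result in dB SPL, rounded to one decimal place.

58.6 dB SPL

Propagate each source to the receiver with L = L_ref − 20·log₁₀(r/r_ref), then add intensities.
blower: 77.0 − 20·log₁₀(25.4/2.3) = 77.0 − 20.86 = 56.14 dB SPL.
server rack: 70.3 − 20·log₁₀(19.3/3.3) = 70.3 − 15.34 = 54.96 dB SPL.
Σ 10^(L/10) = 7.242e+05 → L_total = 10·log₁₀(7.242e+05) = 58.60 dB SPL.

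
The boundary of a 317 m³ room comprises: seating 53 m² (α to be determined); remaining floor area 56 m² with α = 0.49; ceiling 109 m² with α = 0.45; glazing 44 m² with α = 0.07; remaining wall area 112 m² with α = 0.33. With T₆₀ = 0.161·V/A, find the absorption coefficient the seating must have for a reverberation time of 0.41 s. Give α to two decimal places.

Required total absorption A = 0.161·317/0.41 = 124.48 m².
Absorption from the other surfaces = 56·0.49 + 109·0.45 + 44·0.07 + 112·0.33 = 116.53 m², so the seating must supply 7.95 m² over 53 m².
α = 7.95/53 = 0.150.

0.15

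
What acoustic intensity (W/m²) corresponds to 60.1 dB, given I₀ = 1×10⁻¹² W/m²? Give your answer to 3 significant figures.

I = I₀·10^(L/10) = 10⁻¹² × 10^(60.1/10) = 10^(-5.990).

1.02e-06 W/m²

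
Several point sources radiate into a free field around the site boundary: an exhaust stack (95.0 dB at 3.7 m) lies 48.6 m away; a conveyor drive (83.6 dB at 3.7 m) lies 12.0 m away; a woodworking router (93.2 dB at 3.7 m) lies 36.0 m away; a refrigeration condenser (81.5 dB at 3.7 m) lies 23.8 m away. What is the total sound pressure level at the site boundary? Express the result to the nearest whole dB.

Propagate each source to the receiver with L = L_ref − 20·log₁₀(r/r_ref), then add intensities.
exhaust stack: 95.0 − 20·log₁₀(48.6/3.7) = 95.0 − 22.37 = 72.63 dB.
conveyor drive: 83.6 − 20·log₁₀(12.0/3.7) = 83.6 − 10.22 = 73.38 dB.
woodworking router: 93.2 − 20·log₁₀(36.0/3.7) = 93.2 − 19.76 = 73.44 dB.
refrigeration condenser: 81.5 − 20·log₁₀(23.8/3.7) = 81.5 − 16.17 = 65.33 dB.
Σ 10^(L/10) = 6.559e+07 → L_total = 10·log₁₀(6.559e+07) = 78.17 dB.

78 dB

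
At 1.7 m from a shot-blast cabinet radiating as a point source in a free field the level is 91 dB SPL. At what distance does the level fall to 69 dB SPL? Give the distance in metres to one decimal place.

21.4 m

For a point source L₁ − L₂ = 20·log₁₀(r₂/r₁), so r₂ = r₁·10^((L₁−L₂)/20).
r₂ = 1.7·10^((91−69)/20) = 1.7·10^(22.0/20) = 21.40 m.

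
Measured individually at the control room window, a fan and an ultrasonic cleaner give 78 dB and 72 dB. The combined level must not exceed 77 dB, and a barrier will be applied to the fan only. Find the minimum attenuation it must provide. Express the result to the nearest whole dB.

Fixed contribution from the other source: Σ 10^(L/10) = 10^(72/10) = 1.585e+07 (72.00 dB).
To meet 77 dB overall, the treated fan may contribute at most 10^(77/10) − 1.585e+07 = 3.427e+07, i.e. 75.35 dB.
So the fan must be reduced from 78 to 75.35 dB: IL = 2.65 dB.

3 dB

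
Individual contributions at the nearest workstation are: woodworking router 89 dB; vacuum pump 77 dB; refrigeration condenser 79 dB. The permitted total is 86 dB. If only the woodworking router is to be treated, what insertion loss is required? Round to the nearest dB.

The untreated sources together contribute 10^(77/10) + 10^(79/10) = 1.296e+08, i.e. 81.12 dB.
The limit corresponds to 10^(86/10) = 3.981e+08; subtracting the fixed part leaves 2.686e+08 for the woodworking router, i.e. 84.29 dB.
So the woodworking router must be reduced from 89 to 84.29 dB: IL = 4.71 dB.

5 dB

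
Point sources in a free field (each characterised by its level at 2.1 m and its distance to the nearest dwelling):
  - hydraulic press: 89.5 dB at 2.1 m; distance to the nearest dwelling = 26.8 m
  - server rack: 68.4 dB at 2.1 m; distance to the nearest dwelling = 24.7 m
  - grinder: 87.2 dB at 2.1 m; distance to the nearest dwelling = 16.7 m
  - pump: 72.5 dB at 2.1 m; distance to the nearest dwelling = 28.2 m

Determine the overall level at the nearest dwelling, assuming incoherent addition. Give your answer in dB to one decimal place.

71.4 dB

Propagate each source to the receiver with L = L_ref − 20·log₁₀(r/r_ref), then add intensities.
hydraulic press: 89.5 − 20·log₁₀(26.8/2.1) = 89.5 − 22.12 = 67.38 dB.
server rack: 68.4 − 20·log₁₀(24.7/2.1) = 68.4 − 21.41 = 46.99 dB.
grinder: 87.2 − 20·log₁₀(16.7/2.1) = 87.2 − 18.01 = 69.19 dB.
pump: 72.5 − 20·log₁₀(28.2/2.1) = 72.5 − 22.56 = 49.94 dB.
Σ 10^(L/10) = 1.392e+07 → L_total = 10·log₁₀(1.392e+07) = 71.44 dB.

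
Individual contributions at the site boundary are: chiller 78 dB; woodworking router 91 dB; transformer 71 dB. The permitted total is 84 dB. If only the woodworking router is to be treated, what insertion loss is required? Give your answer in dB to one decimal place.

Everything except the woodworking router sums to 10^(78/10) + 10^(71/10) = 7.568e+07 in linear terms, 78.79 dB.
To meet 84 dB overall, the treated woodworking router may contribute at most 10^(84/10) − 7.568e+07 = 1.755e+08, i.e. 82.44 dB.
Required insertion loss = 91 − 82.44 = 8.56 dB.

8.6 dB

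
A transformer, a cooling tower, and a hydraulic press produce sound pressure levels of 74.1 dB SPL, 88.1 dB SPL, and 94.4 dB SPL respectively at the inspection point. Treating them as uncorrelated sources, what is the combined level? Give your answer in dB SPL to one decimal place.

95.3 dB SPL

For uncorrelated sources the intensities add, so convert each level to linear form, sum, and take 10·log₁₀ of the total.
Σ 10^(L/10) = 10^(74.1/10) + 10^(88.1/10) + 10^(94.4/10) = 3.426e+09.
L_total = 10·log₁₀(3.426e+09) = 95.35 dB SPL.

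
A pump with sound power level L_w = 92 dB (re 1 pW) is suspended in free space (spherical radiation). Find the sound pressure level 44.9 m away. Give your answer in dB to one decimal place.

48.0 dB

L_p = L_w − 10·log₁₀(4π·r²) with r = 44.9 m.
4π·r² = 2.533e+04 m², 10·log₁₀ of that is 44.037 dB.
L_p = 92 − 44.037 = 47.96 dB.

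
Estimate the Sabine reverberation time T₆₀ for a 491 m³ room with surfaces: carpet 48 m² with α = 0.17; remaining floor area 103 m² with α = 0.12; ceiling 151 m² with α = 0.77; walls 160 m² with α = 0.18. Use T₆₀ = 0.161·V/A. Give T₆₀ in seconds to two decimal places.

A = Σ Sᵢαᵢ = 48·0.17 + 103·0.12 + 151·0.77 + 160·0.18 = 165.59 m².
T₆₀ = 0.161·V/A = 0.161·491/165.59 = 0.477 s.

0.48 s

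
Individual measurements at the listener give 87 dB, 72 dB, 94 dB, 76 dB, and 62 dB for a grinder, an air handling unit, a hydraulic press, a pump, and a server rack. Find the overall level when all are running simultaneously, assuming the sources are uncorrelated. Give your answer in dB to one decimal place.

94.9 dB

Incoherent sources combine by intensity addition: L_total = 10·log₁₀(Σ 10^(L_i/10)).
Σ 10^(L/10) = 10^(87/10) + 10^(72/10) + 10^(94/10) + 10^(76/10) + 10^(62/10) = 3.070e+09.
L_total = 10·log₁₀(3.070e+09) = 94.87 dB.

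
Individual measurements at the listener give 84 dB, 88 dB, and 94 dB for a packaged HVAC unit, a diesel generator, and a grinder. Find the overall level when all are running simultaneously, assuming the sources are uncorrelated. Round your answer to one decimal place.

For uncorrelated sources the intensities add, so convert each level to linear form, sum, and take 10·log₁₀ of the total.
Σ 10^(L/10) = 10^(84/10) + 10^(88/10) + 10^(94/10) = 3.394e+09.
L_total = 10·log₁₀(3.394e+09) = 95.31 dB.

95.3 dB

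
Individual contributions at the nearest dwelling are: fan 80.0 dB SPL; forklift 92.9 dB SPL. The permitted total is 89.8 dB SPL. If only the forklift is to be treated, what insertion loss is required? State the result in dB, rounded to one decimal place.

3.6 dB

Everything except the forklift sums to 10^(80.0/10) = 1.000e+08 in linear terms, 80.00 dB SPL.
To meet 89.8 dB SPL overall, the treated forklift may contribute at most 10^(89.8/10) − 1.000e+08 = 8.550e+08, i.e. 89.32 dB SPL.
So the forklift must be reduced from 92.9 to 89.32 dB SPL: IL = 3.58 dB.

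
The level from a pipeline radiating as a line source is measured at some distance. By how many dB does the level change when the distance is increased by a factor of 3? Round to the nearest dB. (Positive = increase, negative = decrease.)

A line source loses 3 dB per doubling of distance; generally ΔL = −10·log₁₀(r₂/r₁).
ΔL = −10·log₁₀(3) = -4.77 dB.

-5 dB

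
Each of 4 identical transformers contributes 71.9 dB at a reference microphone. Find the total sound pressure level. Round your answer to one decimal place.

77.9 dB

N identical incoherent sources raise the level by 10·log₁₀ N.
L_total = 71.9 + 10·log₁₀(4) = 71.9 + 6.021 = 77.92 dB.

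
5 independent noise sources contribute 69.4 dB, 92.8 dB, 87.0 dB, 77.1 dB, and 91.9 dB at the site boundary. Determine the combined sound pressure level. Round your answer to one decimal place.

96.0 dB

Incoherent sources combine by intensity addition: L_total = 10·log₁₀(Σ 10^(L_i/10)).
Σ 10^(L/10) = 10^(69.4/10) + 10^(92.8/10) + 10^(87.0/10) + 10^(77.1/10) + 10^(91.9/10) = 4.015e+09.
L_total = 10·log₁₀(4.015e+09) = 96.04 dB.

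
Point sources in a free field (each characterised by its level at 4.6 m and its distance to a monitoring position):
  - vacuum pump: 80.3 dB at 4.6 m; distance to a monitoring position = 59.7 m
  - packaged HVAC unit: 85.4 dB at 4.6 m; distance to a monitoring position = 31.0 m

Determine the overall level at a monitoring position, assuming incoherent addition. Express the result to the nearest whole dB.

First find each source's level at the receiver (point-source: −20·log₁₀(r/r_ref)), then combine on an intensity basis.
vacuum pump: 80.3 − 20·log₁₀(59.7/4.6) = 80.3 − 22.26 = 58.04 dB.
packaged HVAC unit: 85.4 − 20·log₁₀(31.0/4.6) = 85.4 − 16.57 = 68.83 dB.
Σ 10^(L/10) = 8.271e+06 → L_total = 10·log₁₀(8.271e+06) = 69.18 dB.

69 dB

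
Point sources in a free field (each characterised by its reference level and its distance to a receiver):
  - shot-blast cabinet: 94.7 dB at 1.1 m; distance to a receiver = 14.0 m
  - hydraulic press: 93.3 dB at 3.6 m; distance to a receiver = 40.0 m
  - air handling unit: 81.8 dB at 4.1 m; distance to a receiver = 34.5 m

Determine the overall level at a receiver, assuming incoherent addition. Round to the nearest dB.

76 dB

Propagate each source to the receiver with L = L_ref − 20·log₁₀(r/r_ref), then add intensities.
shot-blast cabinet: 94.7 − 20·log₁₀(14.0/1.1) = 94.7 − 22.09 = 72.61 dB.
hydraulic press: 93.3 − 20·log₁₀(40.0/3.6) = 93.3 − 20.92 = 72.38 dB.
air handling unit: 81.8 − 20·log₁₀(34.5/4.1) = 81.8 − 18.50 = 63.30 dB.
Σ 10^(L/10) = 3.767e+07 → L_total = 10·log₁₀(3.767e+07) = 75.76 dB.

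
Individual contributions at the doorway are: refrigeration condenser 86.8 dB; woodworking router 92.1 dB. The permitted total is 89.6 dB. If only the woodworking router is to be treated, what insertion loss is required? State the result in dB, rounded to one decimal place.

5.7 dB

Fixed contribution from the other source: Σ 10^(L/10) = 10^(86.8/10) = 4.786e+08 (86.80 dB).
The limit corresponds to 10^(89.6/10) = 9.120e+08; subtracting the fixed part leaves 4.334e+08 for the woodworking router, i.e. 86.37 dB.
So the woodworking router must be reduced from 92.1 to 86.37 dB: IL = 5.73 dB.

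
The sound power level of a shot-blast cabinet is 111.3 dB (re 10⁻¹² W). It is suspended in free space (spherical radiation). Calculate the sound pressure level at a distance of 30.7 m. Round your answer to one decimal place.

L_p = L_w − 10·log₁₀(4π·r²) with r = 30.7 m.
4π·r² = 1.184e+04 m², 10·log₁₀ of that is 40.735 dB.
L_p = 111.3 − 40.735 = 70.57 dB.

70.6 dB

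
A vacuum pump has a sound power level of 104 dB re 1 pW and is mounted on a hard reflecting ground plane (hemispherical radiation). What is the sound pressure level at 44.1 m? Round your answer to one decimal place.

63.1 dB

The power spreads over a hemisphere of area 2π·r², so L_p = L_w − 10·log₁₀(2π·r²).
2π·r² = 1.222e+04 m², 10·log₁₀ of that is 40.871 dB.
L_p = 104 − 40.871 = 63.13 dB.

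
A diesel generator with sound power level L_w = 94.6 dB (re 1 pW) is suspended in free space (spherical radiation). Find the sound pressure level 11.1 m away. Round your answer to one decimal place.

62.7 dB

L_p = L_w − 10·log₁₀(4π·r²) with r = 11.1 m.
4π·r² = 1548 m², 10·log₁₀ of that is 31.899 dB.
L_p = 94.6 − 31.899 = 62.70 dB.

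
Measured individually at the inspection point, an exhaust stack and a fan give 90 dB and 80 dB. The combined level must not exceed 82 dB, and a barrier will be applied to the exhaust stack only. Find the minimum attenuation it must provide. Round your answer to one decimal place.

12.3 dB

The untreated sources together contribute 10^(80/10) = 1.000e+08, i.e. 80.00 dB.
To meet 82 dB overall, the treated exhaust stack may contribute at most 10^(82/10) − 1.000e+08 = 5.849e+07, i.e. 77.67 dB.
So the exhaust stack must be reduced from 90 to 77.67 dB: IL = 12.33 dB.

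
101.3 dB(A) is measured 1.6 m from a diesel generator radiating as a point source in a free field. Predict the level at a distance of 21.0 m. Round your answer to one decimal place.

78.9 dB(A)

Spherical spreading from a point source gives a 20·log₁₀(r₂/r₁) drop.
L₂ = 101.3 − 20·log₁₀(21.0/1.6) = 101.3 − 22.362 = 78.94 dB(A).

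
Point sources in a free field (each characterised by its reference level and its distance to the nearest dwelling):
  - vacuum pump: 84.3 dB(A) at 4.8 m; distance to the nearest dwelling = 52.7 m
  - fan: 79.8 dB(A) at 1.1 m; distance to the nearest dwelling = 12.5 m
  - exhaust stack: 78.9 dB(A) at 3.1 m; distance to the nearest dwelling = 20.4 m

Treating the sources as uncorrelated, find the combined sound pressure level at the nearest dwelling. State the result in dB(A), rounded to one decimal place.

First find each source's level at the receiver (point-source: −20·log₁₀(r/r_ref)), then combine on an intensity basis.
vacuum pump: 84.3 − 20·log₁₀(52.7/4.8) = 84.3 − 20.81 = 63.49 dB(A).
fan: 79.8 − 20·log₁₀(12.5/1.1) = 79.8 − 21.11 = 58.69 dB(A).
exhaust stack: 78.9 − 20·log₁₀(20.4/3.1) = 78.9 − 16.37 = 62.53 dB(A).
Σ 10^(L/10) = 4.765e+06 → L_total = 10·log₁₀(4.765e+06) = 66.78 dB(A).

66.8 dB(A)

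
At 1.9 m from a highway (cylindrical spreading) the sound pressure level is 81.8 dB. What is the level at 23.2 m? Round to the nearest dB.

Cylindrical spreading from a line source gives a 10·log₁₀(r₂/r₁) drop.
L₂ = 81.8 − 10·log₁₀(23.2/1.9) = 81.8 − 10.867 = 70.93 dB.

71 dB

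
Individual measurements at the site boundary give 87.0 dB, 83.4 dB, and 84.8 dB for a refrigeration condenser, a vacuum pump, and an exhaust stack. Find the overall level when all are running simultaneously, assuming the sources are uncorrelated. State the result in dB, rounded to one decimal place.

90.1 dB

For uncorrelated sources the intensities add, so convert each level to linear form, sum, and take 10·log₁₀ of the total.
Σ 10^(L/10) = 10^(87.0/10) + 10^(83.4/10) + 10^(84.8/10) = 1.022e+09.
L_total = 10·log₁₀(1.022e+09) = 90.09 dB.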